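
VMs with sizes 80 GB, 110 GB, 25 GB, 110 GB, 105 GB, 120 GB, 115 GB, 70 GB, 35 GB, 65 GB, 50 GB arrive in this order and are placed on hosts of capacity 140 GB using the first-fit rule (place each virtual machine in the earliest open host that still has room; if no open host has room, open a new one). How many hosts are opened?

  80 → host 1 (new)  [load 80/140]
  110 → host 2 (new)  [load 110/140]
  25 → host 1  [load 105/140]
  110 → host 3 (new)  [load 110/140]
  105 → host 4 (new)  [load 105/140]
  120 → host 5 (new)  [load 120/140]
  115 → host 6 (new)  [load 115/140]
  70 → host 7 (new)  [load 70/140]
  35 → host 1  [load 140/140]
  65 → host 7  [load 135/140]
  50 → host 8 (new)  [load 50/140]
8 hosts opened.

8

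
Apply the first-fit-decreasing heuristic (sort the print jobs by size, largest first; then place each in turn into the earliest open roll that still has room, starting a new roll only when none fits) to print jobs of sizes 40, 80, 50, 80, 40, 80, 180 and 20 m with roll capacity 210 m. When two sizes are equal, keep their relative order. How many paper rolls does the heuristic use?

3

Sorted descending: 180, 80, 80, 80, 50, 40, 40, 20.
  180 → roll 1 (new)  [load 180/210]
  80 → roll 2 (new)  [load 80/210]
  80 → roll 2  [load 160/210]
  80 → roll 3 (new)  [load 80/210]
  50 → roll 2  [load 210/210]
  40 → roll 3  [load 120/210]
  40 → roll 3  [load 160/210]
  20 → roll 1  [load 200/210]
3 paper rolls opened.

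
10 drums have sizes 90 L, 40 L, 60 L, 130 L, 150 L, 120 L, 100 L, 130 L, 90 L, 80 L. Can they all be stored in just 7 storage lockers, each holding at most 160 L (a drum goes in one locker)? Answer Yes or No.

Total = 990 L; ⌈990/160⌉ = 7.
The bound of 7 does not rule out 7, but exhaustive search shows no assignment into 7 storage lockers of capacity 160 L exists — the minimum is 8.

No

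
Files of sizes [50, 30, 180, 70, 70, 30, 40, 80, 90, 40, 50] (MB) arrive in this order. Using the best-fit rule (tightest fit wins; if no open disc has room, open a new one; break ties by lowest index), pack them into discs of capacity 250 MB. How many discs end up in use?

  50 → disc 1 (new)  [load 50/250]
  30 → disc 1  [load 80/250]
  180 → disc 2 (new)  [load 180/250]
  70 → disc 2  [load 250/250]
  70 → disc 1  [load 150/250]
  30 → disc 1  [load 180/250]
  40 → disc 1  [load 220/250]
  80 → disc 3 (new)  [load 80/250]
  90 → disc 3  [load 170/250]
  40 → disc 3  [load 210/250]
  50 → disc 4 (new)  [load 50/250]
4 discs opened.

4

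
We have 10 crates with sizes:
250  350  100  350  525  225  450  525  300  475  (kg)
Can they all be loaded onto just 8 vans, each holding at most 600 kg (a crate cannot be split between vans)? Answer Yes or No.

A valid assignment using 7 vans:
  van 1: 525 = 525
  van 2: 525 = 525
  van 3: 475 + 100 = 575
  van 4: 450 = 450
  van 5: 350 + 250 = 600
  van 6: 350 + 225 = 575
  van 7: 300 = 300
That uses only 7 ≤ 8, so 8 vans are enough.

Yes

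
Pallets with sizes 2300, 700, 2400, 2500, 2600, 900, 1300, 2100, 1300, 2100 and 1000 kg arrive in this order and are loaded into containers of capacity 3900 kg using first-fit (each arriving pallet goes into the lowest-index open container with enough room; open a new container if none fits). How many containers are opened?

  2300 → container 1 (new)  [load 2300/3900]
  700 → container 1  [load 3000/3900]
  2400 → container 2 (new)  [load 2400/3900]
  2500 → container 3 (new)  [load 2500/3900]
  2600 → container 4 (new)  [load 2600/3900]
  900 → container 1  [load 3900/3900]
  1300 → container 2  [load 3700/3900]
  2100 → container 5 (new)  [load 2100/3900]
  1300 → container 3  [load 3800/3900]
  2100 → container 6 (new)  [load 2100/3900]
  1000 → container 4  [load 3600/3900]
6 containers opened.

6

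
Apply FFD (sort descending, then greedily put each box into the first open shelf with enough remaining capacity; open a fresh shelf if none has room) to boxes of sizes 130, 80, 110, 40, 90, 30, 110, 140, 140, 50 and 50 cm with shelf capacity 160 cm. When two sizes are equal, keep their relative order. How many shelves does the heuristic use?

Sorted descending: 140, 140, 130, 110, 110, 90, 80, 50, 50, 40, 30.
  140 → shelf 1 (new)  [load 140/160]
  140 → shelf 2 (new)  [load 140/160]
  130 → shelf 3 (new)  [load 130/160]
  110 → shelf 4 (new)  [load 110/160]
  110 → shelf 5 (new)  [load 110/160]
  90 → shelf 6 (new)  [load 90/160]
  80 → shelf 7 (new)  [load 80/160]
  50 → shelf 4  [load 160/160]
  50 → shelf 5  [load 160/160]
  40 → shelf 6  [load 130/160]
  30 → shelf 3  [load 160/160]
7 shelves opened.

7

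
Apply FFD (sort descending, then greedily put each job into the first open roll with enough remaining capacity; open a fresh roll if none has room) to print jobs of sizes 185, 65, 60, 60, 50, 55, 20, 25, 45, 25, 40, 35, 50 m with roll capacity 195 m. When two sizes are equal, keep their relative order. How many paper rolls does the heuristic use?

4

Sorted descending: 185, 65, 60, 60, 55, 50, 50, 45, 40, 35, 25, 25, 20.
  185 → roll 1 (new)  [load 185/195]
  65 → roll 2 (new)  [load 65/195]
  60 → roll 2  [load 125/195]
  60 → roll 2  [load 185/195]
  55 → roll 3 (new)  [load 55/195]
  50 → roll 3  [load 105/195]
  50 → roll 3  [load 155/195]
  45 → roll 4 (new)  [load 45/195]
  40 → roll 3  [load 195/195]
  35 → roll 4  [load 80/195]
  25 → roll 4  [load 105/195]
  25 → roll 4  [load 130/195]
  20 → roll 4  [load 150/195]
4 paper rolls opened.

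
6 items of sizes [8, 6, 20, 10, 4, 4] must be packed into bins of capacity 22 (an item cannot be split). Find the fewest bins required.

Total = 20 + 10 + 8 + 6 + 4 + 4 = 52.
Lower bound: ⌈52/22⌉ = 3 bins.
A packing using 3 bins:
  bin 1: 20 = 20
  bin 2: 10 + 8 + 4 = 22
  bin 3: 6 + 4 = 10
This matches the lower bound, so 3 is optimal.

3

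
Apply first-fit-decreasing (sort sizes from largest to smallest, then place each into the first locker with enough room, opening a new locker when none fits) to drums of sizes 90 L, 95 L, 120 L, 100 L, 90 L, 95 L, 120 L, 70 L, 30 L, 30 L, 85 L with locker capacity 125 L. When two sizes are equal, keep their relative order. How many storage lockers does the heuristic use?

Sorted descending: 120, 120, 100, 95, 95, 90, 90, 85, 70, 30, 30.
  120 → locker 1 (new)  [load 120/125]
  120 → locker 2 (new)  [load 120/125]
  100 → locker 3 (new)  [load 100/125]
  95 → locker 4 (new)  [load 95/125]
  95 → locker 5 (new)  [load 95/125]
  90 → locker 6 (new)  [load 90/125]
  90 → locker 7 (new)  [load 90/125]
  85 → locker 8 (new)  [load 85/125]
  70 → locker 9 (new)  [load 70/125]
  30 → locker 4  [load 125/125]
  30 → locker 5  [load 125/125]
9 storage lockers opened.

9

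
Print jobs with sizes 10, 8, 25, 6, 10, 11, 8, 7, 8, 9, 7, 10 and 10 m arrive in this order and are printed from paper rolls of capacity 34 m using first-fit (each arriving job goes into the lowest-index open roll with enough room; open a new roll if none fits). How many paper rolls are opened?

4

  10 → roll 1 (new)  [load 10/34]
  8 → roll 1  [load 18/34]
  25 → roll 2 (new)  [load 25/34]
  6 → roll 1  [load 24/34]
  10 → roll 1  [load 34/34]
  11 → roll 3 (new)  [load 11/34]
  8 → roll 2  [load 33/34]
  7 → roll 3  [load 18/34]
  8 → roll 3  [load 26/34]
  9 → roll 4 (new)  [load 9/34]
  7 → roll 3  [load 33/34]
  10 → roll 4  [load 19/34]
  10 → roll 4  [load 29/34]
4 paper rolls opened.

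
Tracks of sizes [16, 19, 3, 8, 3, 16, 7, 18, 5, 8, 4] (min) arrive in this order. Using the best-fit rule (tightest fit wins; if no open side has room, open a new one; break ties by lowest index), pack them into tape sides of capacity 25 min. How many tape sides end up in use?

  16 → side 1 (new)  [load 16/25]
  19 → side 2 (new)  [load 19/25]
  3 → side 2  [load 22/25]
  8 → side 1  [load 24/25]
  3 → side 2  [load 25/25]
  16 → side 3 (new)  [load 16/25]
  7 → side 3  [load 23/25]
  18 → side 4 (new)  [load 18/25]
  5 → side 4  [load 23/25]
  8 → side 5 (new)  [load 8/25]
  4 → side 5  [load 12/25]
5 tape sides opened.

5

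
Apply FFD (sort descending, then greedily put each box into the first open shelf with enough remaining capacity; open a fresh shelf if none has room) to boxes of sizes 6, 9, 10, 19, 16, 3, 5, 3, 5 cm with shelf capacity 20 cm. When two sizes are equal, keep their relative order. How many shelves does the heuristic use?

4

Sorted descending: 19, 16, 10, 9, 6, 5, 5, 3, 3.
  19 → shelf 1 (new)  [load 19/20]
  16 → shelf 2 (new)  [load 16/20]
  10 → shelf 3 (new)  [load 10/20]
  9 → shelf 3  [load 19/20]
  6 → shelf 4 (new)  [load 6/20]
  5 → shelf 4  [load 11/20]
  5 → shelf 4  [load 16/20]
  3 → shelf 2  [load 19/20]
  3 → shelf 4  [load 19/20]
4 shelves opened.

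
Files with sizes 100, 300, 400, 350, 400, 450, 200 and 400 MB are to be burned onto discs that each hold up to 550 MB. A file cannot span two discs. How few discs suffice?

Total = 450 + 400 + 400 + 400 + 350 + 300 + 200 + 100 = 2600 MB.
Lower bound: ⌈2600/550⌉ = 5 discs.
Also, 6 files each exceed 275 MB, and no two of those can share a disc, so at least 6 discs are needed.
A packing using 6 discs:
  disc 1: 450 + 100 = 550
  disc 2: 400 = 400
  disc 3: 400 = 400
  disc 4: 400 = 400
  disc 5: 350 + 200 = 550
  disc 6: 300 = 300
This matches the lower bound, so 6 is optimal.

6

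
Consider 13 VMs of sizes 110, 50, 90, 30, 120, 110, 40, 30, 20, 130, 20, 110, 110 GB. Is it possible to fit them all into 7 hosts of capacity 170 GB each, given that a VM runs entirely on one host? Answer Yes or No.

A valid assignment using 7 hosts:
  host 1: 130 + 40 = 170
  host 2: 120 + 50 = 170
  host 3: 110 + 30 + 30 = 170
  host 4: 110 + 20 + 20 = 150
  host 5: 110 = 110
  host 6: 110 = 110
  host 7: 90 = 90
Every load is within 170 GB, so 7 hosts suffice.

Yes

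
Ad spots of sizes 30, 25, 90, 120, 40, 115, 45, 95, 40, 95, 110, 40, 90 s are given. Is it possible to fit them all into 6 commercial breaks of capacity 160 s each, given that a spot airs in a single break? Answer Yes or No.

No

Total = 935 s; ⌈935/160⌉ = 6.
7 ad spots each exceed half the capacity and cannot share a break, forcing at least 7 commercial breaks.
At least 7 commercial breaks are required, but only 6 are allowed.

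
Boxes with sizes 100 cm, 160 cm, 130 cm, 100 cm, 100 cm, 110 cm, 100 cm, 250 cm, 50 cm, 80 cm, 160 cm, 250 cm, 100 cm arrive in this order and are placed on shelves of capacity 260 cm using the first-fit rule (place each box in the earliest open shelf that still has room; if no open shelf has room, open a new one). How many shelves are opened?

  100 → shelf 1 (new)  [load 100/260]
  160 → shelf 1  [load 260/260]
  130 → shelf 2 (new)  [load 130/260]
  100 → shelf 2  [load 230/260]
  100 → shelf 3 (new)  [load 100/260]
  110 → shelf 3  [load 210/260]
  100 → shelf 4 (new)  [load 100/260]
  250 → shelf 5 (new)  [load 250/260]
  50 → shelf 3  [load 260/260]
  80 → shelf 4  [load 180/260]
  160 → shelf 6 (new)  [load 160/260]
  250 → shelf 7 (new)  [load 250/260]
  100 → shelf 6  [load 260/260]
7 shelves opened.

7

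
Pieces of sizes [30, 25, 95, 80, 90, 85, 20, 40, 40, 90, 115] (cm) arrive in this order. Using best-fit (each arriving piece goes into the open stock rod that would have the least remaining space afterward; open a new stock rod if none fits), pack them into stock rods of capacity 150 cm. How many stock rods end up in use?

6

  30 → stock rod 1 (new)  [load 30/150]
  25 → stock rod 1  [load 55/150]
  95 → stock rod 1  [load 150/150]
  80 → stock rod 2 (new)  [load 80/150]
  90 → stock rod 3 (new)  [load 90/150]
  85 → stock rod 4 (new)  [load 85/150]
  20 → stock rod 3  [load 110/150]
  40 → stock rod 3  [load 150/150]
  40 → stock rod 4  [load 125/150]
  90 → stock rod 5 (new)  [load 90/150]
  115 → stock rod 6 (new)  [load 115/150]
6 stock rods opened.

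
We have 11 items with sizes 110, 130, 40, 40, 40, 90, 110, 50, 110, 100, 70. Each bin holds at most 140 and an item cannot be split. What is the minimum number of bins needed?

Total = 130 + 110 + 110 + 110 + 100 + 90 + 70 + 50 + 40 + 40 + 40 = 890.
Lower bound: ⌈890/140⌉ = 7 bins.
A packing using 8 bins:
  bin 1: 130 = 130
  bin 2: 110 = 110
  bin 3: 110 = 110
  bin 4: 110 = 110
  bin 5: 100 + 40 = 140
  bin 6: 90 + 50 = 140
  bin 7: 70 + 40 = 110
  bin 8: 40 = 40
No arrangement into 7 bins stays within capacity, so 8 is optimal.

8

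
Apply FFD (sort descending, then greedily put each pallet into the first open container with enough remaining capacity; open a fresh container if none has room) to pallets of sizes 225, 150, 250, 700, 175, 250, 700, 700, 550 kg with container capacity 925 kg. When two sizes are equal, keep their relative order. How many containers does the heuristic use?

5

Sorted descending: 700, 700, 700, 550, 250, 250, 225, 175, 150.
  700 → container 1 (new)  [load 700/925]
  700 → container 2 (new)  [load 700/925]
  700 → container 3 (new)  [load 700/925]
  550 → container 4 (new)  [load 550/925]
  250 → container 4  [load 800/925]
  250 → container 5 (new)  [load 250/925]
  225 → container 1  [load 925/925]
  175 → container 2  [load 875/925]
  150 → container 3  [load 850/925]
5 containers opened.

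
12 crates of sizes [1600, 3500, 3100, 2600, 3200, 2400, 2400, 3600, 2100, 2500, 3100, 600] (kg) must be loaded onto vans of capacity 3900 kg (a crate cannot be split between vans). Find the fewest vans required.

10

Total = 3600 + 3500 + 3200 + 3100 + 3100 + 2600 + 2500 + 2400 + 2400 + 2100 + 1600 + 600 = 30700 kg.
Lower bound: ⌈30700/3900⌉ = 8 vans.
Also, 10 crates each exceed 1950 kg, and no two of those can share a van, so at least 10 vans are needed.
A packing using 10 vans:
  van 1: 3600 = 3600
  van 2: 3500 = 3500
  van 3: 3200 + 600 = 3800
  van 4: 3100 = 3100
  van 5: 3100 = 3100
  van 6: 2600 = 2600
  van 7: 2500 = 2500
  van 8: 2400 = 2400
  van 9: 2400 = 2400
  van 10: 2100 + 1600 = 3700
This matches the lower bound, so 10 is optimal.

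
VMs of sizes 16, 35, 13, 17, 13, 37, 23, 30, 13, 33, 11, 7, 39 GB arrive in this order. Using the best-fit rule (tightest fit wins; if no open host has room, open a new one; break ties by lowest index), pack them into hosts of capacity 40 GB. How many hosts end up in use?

8

  16 → host 1 (new)  [load 16/40]
  35 → host 2 (new)  [load 35/40]
  13 → host 1  [load 29/40]
  17 → host 3 (new)  [load 17/40]
  13 → host 3  [load 30/40]
  37 → host 4 (new)  [load 37/40]
  23 → host 5 (new)  [load 23/40]
  30 → host 6 (new)  [load 30/40]
  13 → host 5  [load 36/40]
  33 → host 7 (new)  [load 33/40]
  11 → host 1  [load 40/40]
  7 → host 7  [load 40/40]
  39 → host 8 (new)  [load 39/40]
8 hosts opened.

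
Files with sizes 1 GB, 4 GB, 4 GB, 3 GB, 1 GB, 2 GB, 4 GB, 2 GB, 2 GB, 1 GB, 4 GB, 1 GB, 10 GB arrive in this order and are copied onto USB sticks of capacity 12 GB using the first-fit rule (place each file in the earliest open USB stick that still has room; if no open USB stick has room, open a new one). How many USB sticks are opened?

  1 → USB stick 1 (new)  [load 1/12]
  4 → USB stick 1  [load 5/12]
  4 → USB stick 1  [load 9/12]
  3 → USB stick 1  [load 12/12]
  1 → USB stick 2 (new)  [load 1/12]
  2 → USB stick 2  [load 3/12]
  4 → USB stick 2  [load 7/12]
  2 → USB stick 2  [load 9/12]
  2 → USB stick 2  [load 11/12]
  1 → USB stick 2  [load 12/12]
  4 → USB stick 3 (new)  [load 4/12]
  1 → USB stick 3  [load 5/12]
  10 → USB stick 4 (new)  [load 10/12]
4 USB sticks opened.

4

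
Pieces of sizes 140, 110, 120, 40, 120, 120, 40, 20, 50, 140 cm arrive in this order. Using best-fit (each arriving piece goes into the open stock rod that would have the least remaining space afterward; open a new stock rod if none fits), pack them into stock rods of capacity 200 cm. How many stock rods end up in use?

  140 → stock rod 1 (new)  [load 140/200]
  110 → stock rod 2 (new)  [load 110/200]
  120 → stock rod 3 (new)  [load 120/200]
  40 → stock rod 1  [load 180/200]
  120 → stock rod 4 (new)  [load 120/200]
  120 → stock rod 5 (new)  [load 120/200]
  40 → stock rod 3  [load 160/200]
  20 → stock rod 1  [load 200/200]
  50 → stock rod 4  [load 170/200]
  140 → stock rod 6 (new)  [load 140/200]
6 stock rods opened.

6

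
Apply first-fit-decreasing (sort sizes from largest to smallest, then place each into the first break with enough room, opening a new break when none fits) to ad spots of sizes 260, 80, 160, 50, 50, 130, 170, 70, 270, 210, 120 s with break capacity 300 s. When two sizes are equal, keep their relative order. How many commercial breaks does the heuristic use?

Sorted descending: 270, 260, 210, 170, 160, 130, 120, 80, 70, 50, 50.
  270 → break 1 (new)  [load 270/300]
  260 → break 2 (new)  [load 260/300]
  210 → break 3 (new)  [load 210/300]
  170 → break 4 (new)  [load 170/300]
  160 → break 5 (new)  [load 160/300]
  130 → break 4  [load 300/300]
  120 → break 5  [load 280/300]
  80 → break 3  [load 290/300]
  70 → break 6 (new)  [load 70/300]
  50 → break 6  [load 120/300]
  50 → break 6  [load 170/300]
6 commercial breaks opened.

6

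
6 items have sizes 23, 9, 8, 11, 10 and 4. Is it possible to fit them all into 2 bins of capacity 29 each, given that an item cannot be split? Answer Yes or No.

No

Total = 65; ⌈65/29⌉ = 3.
At least 3 bins are required, but only 2 are allowed.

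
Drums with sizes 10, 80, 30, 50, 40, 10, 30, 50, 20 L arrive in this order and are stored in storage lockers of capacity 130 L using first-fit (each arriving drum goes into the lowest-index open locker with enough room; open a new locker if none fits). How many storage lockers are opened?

3

  10 → locker 1 (new)  [load 10/130]
  80 → locker 1  [load 90/130]
  30 → locker 1  [load 120/130]
  50 → locker 2 (new)  [load 50/130]
  40 → locker 2  [load 90/130]
  10 → locker 1  [load 130/130]
  30 → locker 2  [load 120/130]
  50 → locker 3 (new)  [load 50/130]
  20 → locker 3  [load 70/130]
3 storage lockers opened.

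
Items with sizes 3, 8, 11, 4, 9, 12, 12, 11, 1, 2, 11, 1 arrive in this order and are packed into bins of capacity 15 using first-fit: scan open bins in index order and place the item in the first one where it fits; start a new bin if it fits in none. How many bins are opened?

  3 → bin 1 (new)  [load 3/15]
  8 → bin 1  [load 11/15]
  11 → bin 2 (new)  [load 11/15]
  4 → bin 1  [load 15/15]
  9 → bin 3 (new)  [load 9/15]
  12 → bin 4 (new)  [load 12/15]
  12 → bin 5 (new)  [load 12/15]
  11 → bin 6 (new)  [load 11/15]
  1 → bin 2  [load 12/15]
  2 → bin 2  [load 14/15]
  11 → bin 7 (new)  [load 11/15]
  1 → bin 2  [load 15/15]
7 bins opened.

7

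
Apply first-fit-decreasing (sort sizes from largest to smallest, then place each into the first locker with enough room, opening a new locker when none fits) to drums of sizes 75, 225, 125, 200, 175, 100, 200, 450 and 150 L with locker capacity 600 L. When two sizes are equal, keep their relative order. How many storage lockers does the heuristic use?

3

Sorted descending: 450, 225, 200, 200, 175, 150, 125, 100, 75.
  450 → locker 1 (new)  [load 450/600]
  225 → locker 2 (new)  [load 225/600]
  200 → locker 2  [load 425/600]
  200 → locker 3 (new)  [load 200/600]
  175 → locker 2  [load 600/600]
  150 → locker 1  [load 600/600]
  125 → locker 3  [load 325/600]
  100 → locker 3  [load 425/600]
  75 → locker 3  [load 500/600]
3 storage lockers opened.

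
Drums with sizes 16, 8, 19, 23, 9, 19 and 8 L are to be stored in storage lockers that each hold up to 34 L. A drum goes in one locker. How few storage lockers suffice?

Total = 23 + 19 + 19 + 16 + 9 + 8 + 8 = 102 L.
Lower bound: ⌈102/34⌉ = 3 storage lockers.
A packing using 4 storage lockers:
  locker 1: 23 + 9 = 32
  locker 2: 19 + 8 = 27
  locker 3: 19 + 8 = 27
  locker 4: 16 = 16
No arrangement into 3 storage lockers stays within capacity, so 4 is optimal.

4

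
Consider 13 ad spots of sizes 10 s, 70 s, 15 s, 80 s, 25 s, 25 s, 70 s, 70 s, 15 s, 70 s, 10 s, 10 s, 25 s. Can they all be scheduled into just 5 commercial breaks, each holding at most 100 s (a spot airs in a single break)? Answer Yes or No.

Total = 495 s; ⌈495/100⌉ = 5.
The bound of 5 does not rule out 5, but exhaustive search shows no assignment into 5 commercial breaks of capacity 100 s exists — the minimum is 6.

No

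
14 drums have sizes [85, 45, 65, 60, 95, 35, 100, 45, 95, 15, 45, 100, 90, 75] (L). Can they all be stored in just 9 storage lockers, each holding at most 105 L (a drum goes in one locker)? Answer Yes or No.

No

Total = 950 L; ⌈950/105⌉ = 10.
At least 10 storage lockers are required, but only 9 are allowed.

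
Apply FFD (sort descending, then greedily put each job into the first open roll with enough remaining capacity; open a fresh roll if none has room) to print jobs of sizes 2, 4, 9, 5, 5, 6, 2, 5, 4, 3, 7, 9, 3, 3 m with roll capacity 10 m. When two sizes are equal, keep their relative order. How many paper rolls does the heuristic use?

7

Sorted descending: 9, 9, 7, 6, 5, 5, 5, 4, 4, 3, 3, 3, 2, 2.
  9 → roll 1 (new)  [load 9/10]
  9 → roll 2 (new)  [load 9/10]
  7 → roll 3 (new)  [load 7/10]
  6 → roll 4 (new)  [load 6/10]
  5 → roll 5 (new)  [load 5/10]
  5 → roll 5  [load 10/10]
  5 → roll 6 (new)  [load 5/10]
  4 → roll 4  [load 10/10]
  4 → roll 6  [load 9/10]
  3 → roll 3  [load 10/10]
  3 → roll 7 (new)  [load 3/10]
  3 → roll 7  [load 6/10]
  2 → roll 7  [load 8/10]
  2 → roll 7  [load 10/10]
7 paper rolls opened.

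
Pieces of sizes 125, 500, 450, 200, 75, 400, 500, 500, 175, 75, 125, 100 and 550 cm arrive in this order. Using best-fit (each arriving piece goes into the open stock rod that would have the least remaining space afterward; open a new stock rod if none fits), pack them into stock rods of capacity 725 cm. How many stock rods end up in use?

  125 → stock rod 1 (new)  [load 125/725]
  500 → stock rod 1  [load 625/725]
  450 → stock rod 2 (new)  [load 450/725]
  200 → stock rod 2  [load 650/725]
  75 → stock rod 2  [load 725/725]
  400 → stock rod 3 (new)  [load 400/725]
  500 → stock rod 4 (new)  [load 500/725]
  500 → stock rod 5 (new)  [load 500/725]
  175 → stock rod 4  [load 675/725]
  75 → stock rod 1  [load 700/725]
  125 → stock rod 5  [load 625/725]
  100 → stock rod 5  [load 725/725]
  550 → stock rod 6 (new)  [load 550/725]
6 stock rods opened.

6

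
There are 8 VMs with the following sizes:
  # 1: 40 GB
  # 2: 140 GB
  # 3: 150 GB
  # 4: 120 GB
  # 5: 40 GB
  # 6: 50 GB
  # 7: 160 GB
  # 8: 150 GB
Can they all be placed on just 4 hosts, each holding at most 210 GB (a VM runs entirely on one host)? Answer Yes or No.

No

Total = 850 GB; ⌈850/210⌉ = 5.
At least 5 hosts are required, but only 4 are allowed.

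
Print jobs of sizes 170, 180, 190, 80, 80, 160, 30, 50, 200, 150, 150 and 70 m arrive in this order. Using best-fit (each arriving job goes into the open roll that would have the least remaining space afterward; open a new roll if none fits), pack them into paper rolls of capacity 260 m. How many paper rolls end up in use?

  170 → roll 1 (new)  [load 170/260]
  180 → roll 2 (new)  [load 180/260]
  190 → roll 3 (new)  [load 190/260]
  80 → roll 2  [load 260/260]
  80 → roll 1  [load 250/260]
  160 → roll 4 (new)  [load 160/260]
  30 → roll 3  [load 220/260]
  50 → roll 4  [load 210/260]
  200 → roll 5 (new)  [load 200/260]
  150 → roll 6 (new)  [load 150/260]
  150 → roll 7 (new)  [load 150/260]
  70 → roll 6  [load 220/260]
7 paper rolls opened.

7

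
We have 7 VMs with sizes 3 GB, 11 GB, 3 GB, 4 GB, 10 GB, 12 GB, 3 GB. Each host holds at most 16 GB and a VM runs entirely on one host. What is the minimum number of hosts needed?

Total = 12 + 11 + 10 + 4 + 3 + 3 + 3 = 46 GB.
Lower bound: ⌈46/16⌉ = 3 hosts.
A packing using 3 hosts:
  host 1: 12 + 4 = 16
  host 2: 11 + 3 = 14
  host 3: 10 + 3 + 3 = 16
This matches the lower bound, so 3 is optimal.

3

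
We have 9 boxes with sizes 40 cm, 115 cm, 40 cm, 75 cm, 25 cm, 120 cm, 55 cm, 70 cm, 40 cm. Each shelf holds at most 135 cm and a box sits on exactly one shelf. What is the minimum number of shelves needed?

Total = 120 + 115 + 75 + 70 + 55 + 40 + 40 + 40 + 25 = 580 cm.
Lower bound: ⌈580/135⌉ = 5 shelves.
A packing using 5 shelves:
  shelf 1: 120 = 120
  shelf 2: 115 = 115
  shelf 3: 75 + 55 = 130
  shelf 4: 70 + 40 + 25 = 135
  shelf 5: 40 + 40 = 80
This matches the lower bound, so 5 is optimal.

5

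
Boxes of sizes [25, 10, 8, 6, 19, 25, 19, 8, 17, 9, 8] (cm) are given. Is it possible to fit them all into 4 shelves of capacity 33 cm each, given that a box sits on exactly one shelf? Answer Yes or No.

No

Total = 154 cm; ⌈154/33⌉ = 5.
At least 5 shelves are required, but only 4 are allowed.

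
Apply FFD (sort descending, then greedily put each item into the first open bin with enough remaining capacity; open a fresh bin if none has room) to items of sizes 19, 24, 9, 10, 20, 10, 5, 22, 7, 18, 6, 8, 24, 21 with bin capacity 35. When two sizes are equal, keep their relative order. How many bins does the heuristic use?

Sorted descending: 24, 24, 22, 21, 20, 19, 18, 10, 10, 9, 8, 7, 6, 5.
  24 → bin 1 (new)  [load 24/35]
  24 → bin 2 (new)  [load 24/35]
  22 → bin 3 (new)  [load 22/35]
  21 → bin 4 (new)  [load 21/35]
  20 → bin 5 (new)  [load 20/35]
  19 → bin 6 (new)  [load 19/35]
  18 → bin 7 (new)  [load 18/35]
  10 → bin 1  [load 34/35]
  10 → bin 2  [load 34/35]
  9 → bin 3  [load 31/35]
  8 → bin 4  [load 29/35]
  7 → bin 5  [load 27/35]
  6 → bin 4  [load 35/35]
  5 → bin 5  [load 32/35]
7 bins opened.

7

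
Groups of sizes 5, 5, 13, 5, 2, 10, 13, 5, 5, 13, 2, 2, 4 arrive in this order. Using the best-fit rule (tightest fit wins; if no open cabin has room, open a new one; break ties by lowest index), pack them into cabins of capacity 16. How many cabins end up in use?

6

  5 → cabin 1 (new)  [load 5/16]
  5 → cabin 1  [load 10/16]
  13 → cabin 2 (new)  [load 13/16]
  5 → cabin 1  [load 15/16]
  2 → cabin 2  [load 15/16]
  10 → cabin 3 (new)  [load 10/16]
  13 → cabin 4 (new)  [load 13/16]
  5 → cabin 3  [load 15/16]
  5 → cabin 5 (new)  [load 5/16]
  13 → cabin 6 (new)  [load 13/16]
  2 → cabin 4  [load 15/16]
  2 → cabin 6  [load 15/16]
  4 → cabin 5  [load 9/16]
6 cabins opened.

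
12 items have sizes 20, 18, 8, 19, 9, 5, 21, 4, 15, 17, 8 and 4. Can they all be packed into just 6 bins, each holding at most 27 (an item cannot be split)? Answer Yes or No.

Yes

A valid assignment using 6 bins:
  bin 1: 21 + 5 = 26
  bin 2: 20 + 4 = 24
  bin 3: 19 + 8 = 27
  bin 4: 18 + 9 = 27
  bin 5: 17 + 8 = 25
  bin 6: 15 + 4 = 19
Every load is within 27, so 6 bins suffice.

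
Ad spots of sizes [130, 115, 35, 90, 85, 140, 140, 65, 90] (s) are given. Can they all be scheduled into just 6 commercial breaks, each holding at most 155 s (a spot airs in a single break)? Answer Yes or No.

No

Total = 890 s; ⌈890/155⌉ = 6.
7 ad spots each exceed half the capacity and cannot share a break, forcing at least 7 commercial breaks.
At least 7 commercial breaks are required, but only 6 are allowed.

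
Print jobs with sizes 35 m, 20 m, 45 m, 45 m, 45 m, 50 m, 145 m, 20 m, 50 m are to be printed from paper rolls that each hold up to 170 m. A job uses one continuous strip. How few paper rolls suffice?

3

Total = 145 + 50 + 50 + 45 + 45 + 45 + 35 + 20 + 20 = 455 m.
Lower bound: ⌈455/170⌉ = 3 paper rolls.
A packing using 3 paper rolls:
  roll 1: 145 + 20 = 165
  roll 2: 50 + 50 + 45 + 20 = 165
  roll 3: 45 + 45 + 35 = 125
This matches the lower bound, so 3 is optimal.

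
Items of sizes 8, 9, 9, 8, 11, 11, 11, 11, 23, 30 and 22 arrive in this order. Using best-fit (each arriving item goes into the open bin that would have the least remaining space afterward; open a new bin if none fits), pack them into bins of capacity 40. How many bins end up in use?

5

  8 → bin 1 (new)  [load 8/40]
  9 → bin 1  [load 17/40]
  9 → bin 1  [load 26/40]
  8 → bin 1  [load 34/40]
  11 → bin 2 (new)  [load 11/40]
  11 → bin 2  [load 22/40]
  11 → bin 2  [load 33/40]
  11 → bin 3 (new)  [load 11/40]
  23 → bin 3  [load 34/40]
  30 → bin 4 (new)  [load 30/40]
  22 → bin 5 (new)  [load 22/40]
5 bins opened.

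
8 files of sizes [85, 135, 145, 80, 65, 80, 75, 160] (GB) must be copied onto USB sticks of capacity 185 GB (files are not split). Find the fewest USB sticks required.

6

Total = 160 + 145 + 135 + 85 + 80 + 80 + 75 + 65 = 825 GB.
Lower bound: ⌈825/185⌉ = 5 USB sticks.
A packing using 6 USB sticks:
  USB stick 1: 160 = 160
  USB stick 2: 145 = 145
  USB stick 3: 135 = 135
  USB stick 4: 85 + 80 = 165
  USB stick 5: 80 + 75 = 155
  USB stick 6: 65 = 65
No arrangement into 5 USB sticks stays within capacity, so 6 is optimal.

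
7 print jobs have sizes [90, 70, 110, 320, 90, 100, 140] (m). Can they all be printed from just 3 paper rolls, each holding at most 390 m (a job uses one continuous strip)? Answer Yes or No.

Yes

A valid assignment using 3 paper rolls:
  roll 1: 320 + 70 = 390
  roll 2: 140 + 110 + 100 = 350
  roll 3: 90 + 90 = 180
Every load is within 390 m, so 3 paper rolls suffice.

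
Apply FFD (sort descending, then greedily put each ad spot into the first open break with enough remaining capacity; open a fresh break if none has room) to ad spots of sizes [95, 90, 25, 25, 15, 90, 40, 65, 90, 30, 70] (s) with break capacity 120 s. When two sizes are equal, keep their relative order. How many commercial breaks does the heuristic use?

Sorted descending: 95, 90, 90, 90, 70, 65, 40, 30, 25, 25, 15.
  95 → break 1 (new)  [load 95/120]
  90 → break 2 (new)  [load 90/120]
  90 → break 3 (new)  [load 90/120]
  90 → break 4 (new)  [load 90/120]
  70 → break 5 (new)  [load 70/120]
  65 → break 6 (new)  [load 65/120]
  40 → break 5  [load 110/120]
  30 → break 2  [load 120/120]
  25 → break 1  [load 120/120]
  25 → break 3  [load 115/120]
  15 → break 4  [load 105/120]
6 commercial breaks opened.

6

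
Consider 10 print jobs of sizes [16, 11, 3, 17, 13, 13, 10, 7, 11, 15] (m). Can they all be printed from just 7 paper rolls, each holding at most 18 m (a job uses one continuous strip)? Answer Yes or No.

No

Total = 116 m; ⌈116/18⌉ = 7.
8 print jobs each exceed half the capacity and cannot share a roll, forcing at least 8 paper rolls.
At least 8 paper rolls are required, but only 7 are allowed.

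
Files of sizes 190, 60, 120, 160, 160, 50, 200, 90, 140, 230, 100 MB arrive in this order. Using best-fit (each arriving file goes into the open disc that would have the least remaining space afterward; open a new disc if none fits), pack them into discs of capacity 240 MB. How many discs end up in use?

8

  190 → disc 1 (new)  [load 190/240]
  60 → disc 2 (new)  [load 60/240]
  120 → disc 2  [load 180/240]
  160 → disc 3 (new)  [load 160/240]
  160 → disc 4 (new)  [load 160/240]
  50 → disc 1  [load 240/240]
  200 → disc 5 (new)  [load 200/240]
  90 → disc 6 (new)  [load 90/240]
  140 → disc 6  [load 230/240]
  230 → disc 7 (new)  [load 230/240]
  100 → disc 8 (new)  [load 100/240]
8 discs opened.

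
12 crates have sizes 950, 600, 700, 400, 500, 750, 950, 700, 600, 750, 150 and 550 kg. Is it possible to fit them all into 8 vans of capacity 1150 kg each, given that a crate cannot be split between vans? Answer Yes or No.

Yes

A valid assignment using 8 vans:
  van 1: 950 + 150 = 1100
  van 2: 950 = 950
  van 3: 750 + 400 = 1150
  van 4: 750 = 750
  van 5: 700 = 700
  van 6: 700 = 700
  van 7: 600 + 550 = 1150
  van 8: 600 + 500 = 1100
Every load is within 1150 kg, so 8 vans suffice.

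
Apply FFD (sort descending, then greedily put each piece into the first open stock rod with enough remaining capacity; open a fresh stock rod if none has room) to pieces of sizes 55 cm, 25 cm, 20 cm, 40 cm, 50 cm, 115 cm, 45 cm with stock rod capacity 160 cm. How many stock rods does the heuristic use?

Sorted descending: 115, 55, 50, 45, 40, 25, 20.
  115 → stock rod 1 (new)  [load 115/160]
  55 → stock rod 2 (new)  [load 55/160]
  50 → stock rod 2  [load 105/160]
  45 → stock rod 1  [load 160/160]
  40 → stock rod 2  [load 145/160]
  25 → stock rod 3 (new)  [load 25/160]
  20 → stock rod 3  [load 45/160]
3 stock rods opened.

3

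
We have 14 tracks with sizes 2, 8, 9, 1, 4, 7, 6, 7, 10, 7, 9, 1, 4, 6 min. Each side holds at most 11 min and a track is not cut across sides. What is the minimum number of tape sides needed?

9

Total = 10 + 9 + 9 + 8 + 7 + 7 + 7 + 6 + 6 + 4 + 4 + 2 + 1 + 1 = 81 min.
Lower bound: ⌈81/11⌉ = 8 tape sides.
Also, 9 tracks each exceed 11/2 min, and no two of those can share a side, so at least 9 tape sides are needed.
A packing using 9 tape sides:
  side 1: 10 + 1 = 11
  side 2: 9 + 2 = 11
  side 3: 9 + 1 = 10
  side 4: 8 = 8
  side 5: 7 + 4 = 11
  side 6: 7 + 4 = 11
  side 7: 7 = 7
  side 8: 6 = 6
  side 9: 6 = 6
This matches the lower bound, so 9 is optimal.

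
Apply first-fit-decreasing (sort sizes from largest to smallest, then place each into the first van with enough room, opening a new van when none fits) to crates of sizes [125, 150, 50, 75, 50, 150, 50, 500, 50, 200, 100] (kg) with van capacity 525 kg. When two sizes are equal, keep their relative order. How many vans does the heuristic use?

3

Sorted descending: 500, 200, 150, 150, 125, 100, 75, 50, 50, 50, 50.
  500 → van 1 (new)  [load 500/525]
  200 → van 2 (new)  [load 200/525]
  150 → van 2  [load 350/525]
  150 → van 2  [load 500/525]
  125 → van 3 (new)  [load 125/525]
  100 → van 3  [load 225/525]
  75 → van 3  [load 300/525]
  50 → van 3  [load 350/525]
  50 → van 3  [load 400/525]
  50 → van 3  [load 450/525]
  50 → van 3  [load 500/525]
3 vans opened.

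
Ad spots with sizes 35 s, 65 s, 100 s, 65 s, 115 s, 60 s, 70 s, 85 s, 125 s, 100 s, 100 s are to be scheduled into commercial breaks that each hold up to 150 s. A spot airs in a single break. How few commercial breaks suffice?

Total = 125 + 115 + 100 + 100 + 100 + 85 + 70 + 65 + 65 + 60 + 35 = 920 s.
Lower bound: ⌈920/150⌉ = 7 commercial breaks.
A packing using 8 commercial breaks:
  break 1: 125 = 125
  break 2: 115 + 35 = 150
  break 3: 100 = 100
  break 4: 100 = 100
  break 5: 100 = 100
  break 6: 85 + 65 = 150
  break 7: 70 + 65 = 135
  break 8: 60 = 60
No arrangement into 7 commercial breaks stays within capacity, so 8 is optimal.

8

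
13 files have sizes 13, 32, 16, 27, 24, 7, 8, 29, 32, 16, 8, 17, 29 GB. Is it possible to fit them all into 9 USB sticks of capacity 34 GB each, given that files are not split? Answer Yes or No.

Yes

A valid assignment using 9 USB sticks:
  USB stick 1: 32 = 32
  USB stick 2: 32 = 32
  USB stick 3: 29 = 29
  USB stick 4: 29 = 29
  USB stick 5: 27 + 7 = 34
  USB stick 6: 24 + 8 = 32
  USB stick 7: 17 + 16 = 33
  USB stick 8: 16 + 13 = 29
  USB stick 9: 8 = 8
Every load is within 34 GB, so 9 USB sticks suffice.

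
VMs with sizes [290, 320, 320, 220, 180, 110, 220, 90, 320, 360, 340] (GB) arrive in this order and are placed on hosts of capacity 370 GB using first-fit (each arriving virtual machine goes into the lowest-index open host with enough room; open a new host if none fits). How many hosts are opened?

9

  290 → host 1 (new)  [load 290/370]
  320 → host 2 (new)  [load 320/370]
  320 → host 3 (new)  [load 320/370]
  220 → host 4 (new)  [load 220/370]
  180 → host 5 (new)  [load 180/370]
  110 → host 4  [load 330/370]
  220 → host 6 (new)  [load 220/370]
  90 → host 5  [load 270/370]
  320 → host 7 (new)  [load 320/370]
  360 → host 8 (new)  [load 360/370]
  340 → host 9 (new)  [load 340/370]
9 hosts opened.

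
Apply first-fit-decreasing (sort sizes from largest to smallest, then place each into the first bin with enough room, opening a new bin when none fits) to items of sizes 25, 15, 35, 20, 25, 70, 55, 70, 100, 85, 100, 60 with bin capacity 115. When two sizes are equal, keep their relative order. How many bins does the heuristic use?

6

Sorted descending: 100, 100, 85, 70, 70, 60, 55, 35, 25, 25, 20, 15.
  100 → bin 1 (new)  [load 100/115]
  100 → bin 2 (new)  [load 100/115]
  85 → bin 3 (new)  [load 85/115]
  70 → bin 4 (new)  [load 70/115]
  70 → bin 5 (new)  [load 70/115]
  60 → bin 6 (new)  [load 60/115]
  55 → bin 6  [load 115/115]
  35 → bin 4  [load 105/115]
  25 → bin 3  [load 110/115]
  25 → bin 5  [load 95/115]
  20 → bin 5  [load 115/115]
  15 → bin 1  [load 115/115]
6 bins opened.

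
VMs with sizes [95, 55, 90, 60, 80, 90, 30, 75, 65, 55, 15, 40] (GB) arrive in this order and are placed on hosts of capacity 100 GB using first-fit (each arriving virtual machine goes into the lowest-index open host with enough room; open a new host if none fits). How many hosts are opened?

  95 → host 1 (new)  [load 95/100]
  55 → host 2 (new)  [load 55/100]
  90 → host 3 (new)  [load 90/100]
  60 → host 4 (new)  [load 60/100]
  80 → host 5 (new)  [load 80/100]
  90 → host 6 (new)  [load 90/100]
  30 → host 2  [load 85/100]
  75 → host 7 (new)  [load 75/100]
  65 → host 8 (new)  [load 65/100]
  55 → host 9 (new)  [load 55/100]
  15 → host 2  [load 100/100]
  40 → host 4  [load 100/100]
9 hosts opened.

9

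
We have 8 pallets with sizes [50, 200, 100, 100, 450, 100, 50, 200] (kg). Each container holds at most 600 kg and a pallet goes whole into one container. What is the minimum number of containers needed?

3

Total = 450 + 200 + 200 + 100 + 100 + 100 + 50 + 50 = 1250 kg.
Lower bound: ⌈1250/600⌉ = 3 containers.
A packing using 3 containers:
  container 1: 450 + 100 + 50 = 600
  container 2: 200 + 200 + 100 + 100 = 600
  container 3: 50 = 50
This matches the lower bound, so 3 is optimal.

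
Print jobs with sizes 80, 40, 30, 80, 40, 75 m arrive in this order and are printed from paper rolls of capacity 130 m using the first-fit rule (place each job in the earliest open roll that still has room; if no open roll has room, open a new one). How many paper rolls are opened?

  80 → roll 1 (new)  [load 80/130]
  40 → roll 1  [load 120/130]
  30 → roll 2 (new)  [load 30/130]
  80 → roll 2  [load 110/130]
  40 → roll 3 (new)  [load 40/130]
  75 → roll 3  [load 115/130]
3 paper rolls opened.

3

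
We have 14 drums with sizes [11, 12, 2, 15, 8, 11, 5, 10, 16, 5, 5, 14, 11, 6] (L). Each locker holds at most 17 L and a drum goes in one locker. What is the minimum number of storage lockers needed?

Total = 16 + 15 + 14 + 12 + 11 + 11 + 11 + 10 + 8 + 6 + 5 + 5 + 5 + 2 = 131 L.
Lower bound: ⌈131/17⌉ = 8 storage lockers.
A packing using 9 storage lockers:
  locker 1: 16 = 16
  locker 2: 15 + 2 = 17
  locker 3: 14 = 14
  locker 4: 12 + 5 = 17
  locker 5: 11 + 6 = 17
  locker 6: 11 + 5 = 16
  locker 7: 11 + 5 = 16
  locker 8: 10 = 10
  locker 9: 8 = 8
No arrangement into 8 storage lockers stays within capacity, so 9 is optimal.

9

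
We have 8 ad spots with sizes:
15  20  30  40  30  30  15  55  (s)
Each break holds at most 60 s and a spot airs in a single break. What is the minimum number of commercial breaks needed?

4

Total = 55 + 40 + 30 + 30 + 30 + 20 + 15 + 15 = 235 s.
Lower bound: ⌈235/60⌉ = 4 commercial breaks.
A packing using 4 commercial breaks:
  break 1: 55 = 55
  break 2: 40 + 20 = 60
  break 3: 30 + 30 = 60
  break 4: 30 + 15 + 15 = 60
This matches the lower bound, so 4 is optimal.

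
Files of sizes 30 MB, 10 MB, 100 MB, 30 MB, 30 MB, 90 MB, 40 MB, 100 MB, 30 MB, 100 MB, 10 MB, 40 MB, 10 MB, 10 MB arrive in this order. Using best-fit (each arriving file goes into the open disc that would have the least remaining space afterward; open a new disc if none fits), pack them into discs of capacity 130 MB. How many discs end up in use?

5

  30 → disc 1 (new)  [load 30/130]
  10 → disc 1  [load 40/130]
  100 → disc 2 (new)  [load 100/130]
  30 → disc 2  [load 130/130]
  30 → disc 1  [load 70/130]
  90 → disc 3 (new)  [load 90/130]
  40 → disc 3  [load 130/130]
  100 → disc 4 (new)  [load 100/130]
  30 → disc 4  [load 130/130]
  100 → disc 5 (new)  [load 100/130]
  10 → disc 5  [load 110/130]
  40 → disc 1  [load 110/130]
  10 → disc 1  [load 120/130]
  10 → disc 1  [load 130/130]
5 discs opened.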